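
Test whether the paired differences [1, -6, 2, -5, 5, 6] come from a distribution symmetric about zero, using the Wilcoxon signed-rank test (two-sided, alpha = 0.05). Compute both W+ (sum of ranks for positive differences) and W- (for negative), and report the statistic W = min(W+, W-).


Step 1: Drop any zero differences (none here) and take |d_i|.
|d| = [1, 6, 2, 5, 5, 6]
Step 2: Midrank |d_i| (ties get averaged ranks).
ranks: |1|->1, |6|->5.5, |2|->2, |5|->3.5, |5|->3.5, |6|->5.5
Step 3: Attach original signs; sum ranks with positive sign and with negative sign.
W+ = 1 + 2 + 3.5 + 5.5 = 12
W- = 5.5 + 3.5 = 9
(Check: W+ + W- = 21 should equal n(n+1)/2 = 21.)
Step 4: Test statistic W = min(W+, W-) = 9.
Step 5: Ties in |d|, so use the tie-corrected normal approximation.
        E[W] = n(n+1)/4 = 6*7/4 = 10.5.
        Tie groups: |d|=5 (t=2), |d|=6 (t=2); sum(t^3 - t) = 12.
        Var[W] = n(n+1)(2n+1)/24 - sum(t^3-t)/48 = 546/24 - 12/48 = 22.5.
        z = (W - E[W]) / sqrt(Var[W]) = (9 - 10.5) / 4.7434 = -0.3162.
        Two-sided p = 2*Phi(z) = 0.751830.
Step 6: alpha = 0.05. fail to reject H0.

W+ = 12, W- = 9, W = min = 9, p = 0.751830, fail to reject H0.


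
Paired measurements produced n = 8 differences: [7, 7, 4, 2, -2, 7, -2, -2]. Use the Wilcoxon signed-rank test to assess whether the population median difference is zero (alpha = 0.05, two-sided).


Step 1: Drop any zero differences (none here) and take |d_i|.
|d| = [7, 7, 4, 2, 2, 7, 2, 2]
Step 2: Midrank |d_i| (ties get averaged ranks).
ranks: |7|->7, |7|->7, |4|->5, |2|->2.5, |2|->2.5, |7|->7, |2|->2.5, |2|->2.5
Step 3: Attach original signs; sum ranks with positive sign and with negative sign.
W+ = 7 + 7 + 5 + 2.5 + 7 = 28.5
W- = 2.5 + 2.5 + 2.5 = 7.5
(Check: W+ + W- = 36 should equal n(n+1)/2 = 36.)
Step 4: Test statistic W = min(W+, W-) = 7.5.
Step 5: Ties in |d|, so use the tie-corrected normal approximation.
        E[W] = n(n+1)/4 = 8*9/4 = 18.
        Tie groups: |d|=2 (t=4), |d|=7 (t=3); sum(t^3 - t) = 84.
        Var[W] = n(n+1)(2n+1)/24 - sum(t^3-t)/48 = 1224/24 - 84/48 = 49.25.
        z = (W - E[W]) / sqrt(Var[W]) = (7.5 - 18) / 7.0178 = -1.4962.
        Two-sided p = 2*Phi(z) = 0.134605.
Step 6: alpha = 0.05. fail to reject H0.

W+ = 28.5, W- = 7.5, W = min = 7.5, p = 0.134605, fail to reject H0.


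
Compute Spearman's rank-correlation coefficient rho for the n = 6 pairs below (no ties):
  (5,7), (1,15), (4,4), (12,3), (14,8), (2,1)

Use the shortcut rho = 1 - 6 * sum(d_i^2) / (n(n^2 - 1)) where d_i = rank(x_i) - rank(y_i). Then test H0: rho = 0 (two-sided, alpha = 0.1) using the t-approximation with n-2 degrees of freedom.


Step 1: Rank x and y separately (midranks; no ties here).
rank(x): 5->4, 1->1, 4->3, 12->5, 14->6, 2->2
rank(y): 7->4, 15->6, 4->3, 3->2, 8->5, 1->1
Step 2: d_i = R_x(i) - R_y(i); compute d_i^2.
  (4-4)^2=0, (1-6)^2=25, (3-3)^2=0, (5-2)^2=9, (6-5)^2=1, (2-1)^2=1
sum(d^2) = 36.
Step 3: rho = 1 - 6*36 / (6*(6^2 - 1)) = 1 - 216/210 = -0.028571.
Step 4: Under H0, t = rho * sqrt((n-2)/(1-rho^2)) = -0.0572 ~ t(4).
Step 5: Two-sided p-value from the t-distribution with 4 df = 0.957155.
Step 6: alpha = 0.1. fail to reject H0.

rho = -0.0286, p = 0.957155, fail to reject H0 at alpha = 0.1.


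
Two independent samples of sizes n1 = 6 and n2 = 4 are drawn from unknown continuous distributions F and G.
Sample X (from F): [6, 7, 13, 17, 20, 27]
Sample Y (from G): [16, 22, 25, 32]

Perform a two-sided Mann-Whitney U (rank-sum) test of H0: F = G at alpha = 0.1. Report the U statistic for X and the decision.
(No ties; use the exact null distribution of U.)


Step 1: Combine and sort all 10 observations; assign midranks.
sorted (value, group): (6,X), (7,X), (13,X), (16,Y), (17,X), (20,X), (22,Y), (25,Y), (27,X), (32,Y)
ranks: 6->1, 7->2, 13->3, 16->4, 17->5, 20->6, 22->7, 25->8, 27->9, 32->10
Step 2: Rank sum for X: R1 = 1 + 2 + 3 + 5 + 6 + 9 = 26.
Step 3: U_X = R1 - n1(n1+1)/2 = 26 - 6*7/2 = 26 - 21 = 5.
       U_Y = n1*n2 - U_X = 24 - 5 = 19.
Step 4: No ties, so the exact null distribution of U (based on enumerating the C(10,6) = 210 equally likely rank assignments) gives the two-sided p-value.
Step 5: p-value = 0.171429; compare to alpha = 0.1. fail to reject H0.

U_X = 5, p = 0.171429, fail to reject H0 at alpha = 0.1.


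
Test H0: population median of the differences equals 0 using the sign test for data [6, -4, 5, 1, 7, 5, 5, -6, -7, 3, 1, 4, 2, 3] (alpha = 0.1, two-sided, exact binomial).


Step 1: Discard zero differences. Original n = 14; n_eff = number of nonzero differences = 14.
Nonzero differences (with sign): +6, -4, +5, +1, +7, +5, +5, -6, -7, +3, +1, +4, +2, +3
Step 2: Count signs: positive = 11, negative = 3.
Step 3: Under H0: P(positive) = 0.5, so the number of positives S ~ Bin(14, 0.5).
Step 4: Two-sided exact p-value = sum of Bin(14,0.5) probabilities at or below the observed probability = 0.057373.
Step 5: alpha = 0.1. reject H0.

n_eff = 14, pos = 11, neg = 3, p = 0.057373, reject H0.


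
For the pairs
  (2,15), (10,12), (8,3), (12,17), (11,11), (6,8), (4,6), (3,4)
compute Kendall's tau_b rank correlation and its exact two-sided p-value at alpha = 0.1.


Step 1: Enumerate the 28 unordered pairs (i,j) with i<j and classify each by sign(x_j-x_i) * sign(y_j-y_i).
  (1,2):dx=+8,dy=-3->D; (1,3):dx=+6,dy=-12->D; (1,4):dx=+10,dy=+2->C; (1,5):dx=+9,dy=-4->D
  (1,6):dx=+4,dy=-7->D; (1,7):dx=+2,dy=-9->D; (1,8):dx=+1,dy=-11->D; (2,3):dx=-2,dy=-9->C
  (2,4):dx=+2,dy=+5->C; (2,5):dx=+1,dy=-1->D; (2,6):dx=-4,dy=-4->C; (2,7):dx=-6,dy=-6->C
  (2,8):dx=-7,dy=-8->C; (3,4):dx=+4,dy=+14->C; (3,5):dx=+3,dy=+8->C; (3,6):dx=-2,dy=+5->D
  (3,7):dx=-4,dy=+3->D; (3,8):dx=-5,dy=+1->D; (4,5):dx=-1,dy=-6->C; (4,6):dx=-6,dy=-9->C
  (4,7):dx=-8,dy=-11->C; (4,8):dx=-9,dy=-13->C; (5,6):dx=-5,dy=-3->C; (5,7):dx=-7,dy=-5->C
  (5,8):dx=-8,dy=-7->C; (6,7):dx=-2,dy=-2->C; (6,8):dx=-3,dy=-4->C; (7,8):dx=-1,dy=-2->C
Step 2: C = 18, D = 10, total pairs = 28.
Step 3: tau = (C - D)/(n(n-1)/2) = (18 - 10)/28 = 0.285714.
Step 4: Exact two-sided p-value (enumerate n! = 40320 permutations of y under H0): p = 0.398760.
Step 5: alpha = 0.1. fail to reject H0.

tau_b = 0.2857 (C=18, D=10), p = 0.398760, fail to reject H0.


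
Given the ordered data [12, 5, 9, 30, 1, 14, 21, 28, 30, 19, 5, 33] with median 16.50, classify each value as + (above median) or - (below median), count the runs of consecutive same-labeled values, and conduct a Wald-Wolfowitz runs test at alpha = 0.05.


Step 1: Compute median = 16.50; label A = above, B = below.
Labels in order: BBBABBAAAABA  (n_A = 6, n_B = 6)
Step 2: Count runs R = 6.
Step 3: Under H0 (random ordering), E[R] = 2*n_A*n_B/(n_A+n_B) + 1 = 2*6*6/12 + 1 = 7.0000.
        Var[R] = 2*n_A*n_B*(2*n_A*n_B - n_A - n_B) / ((n_A+n_B)^2 * (n_A+n_B-1)) = 4320/1584 = 2.7273.
        SD[R] = 1.6514.
Step 4: Continuity-corrected z = (R + 0.5 - E[R]) / SD[R] = (6 + 0.5 - 7.0000) / 1.6514 = -0.3028.
Step 5: Two-sided p-value via normal approximation = 2*(1 - Phi(|z|)) = 0.762069.
Step 6: alpha = 0.05. fail to reject H0.

R = 6, z = -0.3028, p = 0.762069, fail to reject H0.


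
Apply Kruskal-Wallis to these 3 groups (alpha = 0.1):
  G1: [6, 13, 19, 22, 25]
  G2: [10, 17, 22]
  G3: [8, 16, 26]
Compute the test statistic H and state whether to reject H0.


Step 1: Combine all N = 11 observations and assign midranks.
sorted (value, group, rank): (6,G1,1), (8,G3,2), (10,G2,3), (13,G1,4), (16,G3,5), (17,G2,6), (19,G1,7), (22,G1,8.5), (22,G2,8.5), (25,G1,10), (26,G3,11)
Step 2: Sum ranks within each group.
R_1 = 30.5 (n_1 = 5)
R_2 = 17.5 (n_2 = 3)
R_3 = 18 (n_3 = 3)
Step 3: H = 12/(N(N+1)) * sum(R_i^2/n_i) - 3(N+1)
     = 12/(11*12) * (30.5^2/5 + 17.5^2/3 + 18^2/3) - 3*12
     = 0.090909 * 396.133 - 36
     = 0.012121.
Step 4: Ties present; correction factor C = 1 - 6/(11^3 - 11) = 0.995455. Corrected H = 0.012121 / 0.995455 = 0.012177.
Step 5: Under H0, H ~ chi^2(2); p-value = 0.993930.
Step 6: alpha = 0.1. fail to reject H0.

H = 0.0122, df = 2, p = 0.993930, fail to reject H0.


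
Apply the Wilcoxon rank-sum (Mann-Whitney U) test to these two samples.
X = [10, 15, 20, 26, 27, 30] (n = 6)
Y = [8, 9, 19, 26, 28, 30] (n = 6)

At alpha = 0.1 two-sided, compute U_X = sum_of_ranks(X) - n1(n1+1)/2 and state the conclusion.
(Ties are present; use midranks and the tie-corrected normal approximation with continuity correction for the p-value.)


Step 1: Combine and sort all 12 observations; assign midranks.
sorted (value, group): (8,Y), (9,Y), (10,X), (15,X), (19,Y), (20,X), (26,X), (26,Y), (27,X), (28,Y), (30,X), (30,Y)
ranks: 8->1, 9->2, 10->3, 15->4, 19->5, 20->6, 26->7.5, 26->7.5, 27->9, 28->10, 30->11.5, 30->11.5
Step 2: Rank sum for X: R1 = 3 + 4 + 6 + 7.5 + 9 + 11.5 = 41.
Step 3: U_X = R1 - n1(n1+1)/2 = 41 - 6*7/2 = 41 - 21 = 20.
       U_Y = n1*n2 - U_X = 36 - 20 = 16.
Step 4: Ties are present, so use the tie-corrected normal approximation (with continuity correction) for the p-value.
Step 5: p-value = 0.809527; compare to alpha = 0.1. fail to reject H0.

U_X = 20, p = 0.809527, fail to reject H0 at alpha = 0.1.


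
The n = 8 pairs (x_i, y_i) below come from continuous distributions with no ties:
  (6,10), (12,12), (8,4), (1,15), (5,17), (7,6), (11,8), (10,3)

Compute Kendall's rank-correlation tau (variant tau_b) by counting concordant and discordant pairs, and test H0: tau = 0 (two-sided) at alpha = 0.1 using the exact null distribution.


Step 1: Enumerate the 28 unordered pairs (i,j) with i<j and classify each by sign(x_j-x_i) * sign(y_j-y_i).
  (1,2):dx=+6,dy=+2->C; (1,3):dx=+2,dy=-6->D; (1,4):dx=-5,dy=+5->D; (1,5):dx=-1,dy=+7->D
  (1,6):dx=+1,dy=-4->D; (1,7):dx=+5,dy=-2->D; (1,8):dx=+4,dy=-7->D; (2,3):dx=-4,dy=-8->C
  (2,4):dx=-11,dy=+3->D; (2,5):dx=-7,dy=+5->D; (2,6):dx=-5,dy=-6->C; (2,7):dx=-1,dy=-4->C
  (2,8):dx=-2,dy=-9->C; (3,4):dx=-7,dy=+11->D; (3,5):dx=-3,dy=+13->D; (3,6):dx=-1,dy=+2->D
  (3,7):dx=+3,dy=+4->C; (3,8):dx=+2,dy=-1->D; (4,5):dx=+4,dy=+2->C; (4,6):dx=+6,dy=-9->D
  (4,7):dx=+10,dy=-7->D; (4,8):dx=+9,dy=-12->D; (5,6):dx=+2,dy=-11->D; (5,7):dx=+6,dy=-9->D
  (5,8):dx=+5,dy=-14->D; (6,7):dx=+4,dy=+2->C; (6,8):dx=+3,dy=-3->D; (7,8):dx=-1,dy=-5->C
Step 2: C = 9, D = 19, total pairs = 28.
Step 3: tau = (C - D)/(n(n-1)/2) = (9 - 19)/28 = -0.357143.
Step 4: Exact two-sided p-value (enumerate n! = 40320 permutations of y under H0): p = 0.275099.
Step 5: alpha = 0.1. fail to reject H0.

tau_b = -0.3571 (C=9, D=19), p = 0.275099, fail to reject H0.


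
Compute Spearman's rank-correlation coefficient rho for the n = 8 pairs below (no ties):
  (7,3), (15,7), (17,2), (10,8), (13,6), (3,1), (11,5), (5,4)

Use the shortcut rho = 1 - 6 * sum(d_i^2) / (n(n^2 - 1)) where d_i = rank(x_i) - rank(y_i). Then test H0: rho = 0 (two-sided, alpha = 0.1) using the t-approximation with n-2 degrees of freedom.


Step 1: Rank x and y separately (midranks; no ties here).
rank(x): 7->3, 15->7, 17->8, 10->4, 13->6, 3->1, 11->5, 5->2
rank(y): 3->3, 7->7, 2->2, 8->8, 6->6, 1->1, 5->5, 4->4
Step 2: d_i = R_x(i) - R_y(i); compute d_i^2.
  (3-3)^2=0, (7-7)^2=0, (8-2)^2=36, (4-8)^2=16, (6-6)^2=0, (1-1)^2=0, (5-5)^2=0, (2-4)^2=4
sum(d^2) = 56.
Step 3: rho = 1 - 6*56 / (8*(8^2 - 1)) = 1 - 336/504 = 0.333333.
Step 4: Under H0, t = rho * sqrt((n-2)/(1-rho^2)) = 0.8660 ~ t(6).
Step 5: Two-sided p-value from the t-distribution with 6 df = 0.419753.
Step 6: alpha = 0.1. fail to reject H0.

rho = 0.3333, p = 0.419753, fail to reject H0 at alpha = 0.1.


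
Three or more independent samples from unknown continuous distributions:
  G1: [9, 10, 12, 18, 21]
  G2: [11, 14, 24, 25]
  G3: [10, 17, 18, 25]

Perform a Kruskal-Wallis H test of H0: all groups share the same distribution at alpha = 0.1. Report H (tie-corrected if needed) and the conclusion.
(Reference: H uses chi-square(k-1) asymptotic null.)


Step 1: Combine all N = 13 observations and assign midranks.
sorted (value, group, rank): (9,G1,1), (10,G1,2.5), (10,G3,2.5), (11,G2,4), (12,G1,5), (14,G2,6), (17,G3,7), (18,G1,8.5), (18,G3,8.5), (21,G1,10), (24,G2,11), (25,G2,12.5), (25,G3,12.5)
Step 2: Sum ranks within each group.
R_1 = 27 (n_1 = 5)
R_2 = 33.5 (n_2 = 4)
R_3 = 30.5 (n_3 = 4)
Step 3: H = 12/(N(N+1)) * sum(R_i^2/n_i) - 3(N+1)
     = 12/(13*14) * (27^2/5 + 33.5^2/4 + 30.5^2/4) - 3*14
     = 0.065934 * 658.925 - 42
     = 1.445604.
Step 4: Ties present; correction factor C = 1 - 18/(13^3 - 13) = 0.991758. Corrected H = 1.445604 / 0.991758 = 1.457618.
Step 5: Under H0, H ~ chi^2(2); p-value = 0.482483.
Step 6: alpha = 0.1. fail to reject H0.

H = 1.4576, df = 2, p = 0.482483, fail to reject H0.


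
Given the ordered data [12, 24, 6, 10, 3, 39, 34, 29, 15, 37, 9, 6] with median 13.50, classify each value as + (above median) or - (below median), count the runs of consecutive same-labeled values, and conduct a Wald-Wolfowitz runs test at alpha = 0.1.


Step 1: Compute median = 13.50; label A = above, B = below.
Labels in order: BABBBAAAAABB  (n_A = 6, n_B = 6)
Step 2: Count runs R = 5.
Step 3: Under H0 (random ordering), E[R] = 2*n_A*n_B/(n_A+n_B) + 1 = 2*6*6/12 + 1 = 7.0000.
        Var[R] = 2*n_A*n_B*(2*n_A*n_B - n_A - n_B) / ((n_A+n_B)^2 * (n_A+n_B-1)) = 4320/1584 = 2.7273.
        SD[R] = 1.6514.
Step 4: Continuity-corrected z = (R + 0.5 - E[R]) / SD[R] = (5 + 0.5 - 7.0000) / 1.6514 = -0.9083.
Step 5: Two-sided p-value via normal approximation = 2*(1 - Phi(|z|)) = 0.363722.
Step 6: alpha = 0.1. fail to reject H0.

R = 5, z = -0.9083, p = 0.363722, fail to reject H0.


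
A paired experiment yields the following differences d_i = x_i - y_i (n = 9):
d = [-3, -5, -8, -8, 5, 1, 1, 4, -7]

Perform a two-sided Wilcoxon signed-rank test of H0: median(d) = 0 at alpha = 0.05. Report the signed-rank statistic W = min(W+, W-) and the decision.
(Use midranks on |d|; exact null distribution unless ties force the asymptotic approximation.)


Step 1: Drop any zero differences (none here) and take |d_i|.
|d| = [3, 5, 8, 8, 5, 1, 1, 4, 7]
Step 2: Midrank |d_i| (ties get averaged ranks).
ranks: |3|->3, |5|->5.5, |8|->8.5, |8|->8.5, |5|->5.5, |1|->1.5, |1|->1.5, |4|->4, |7|->7
Step 3: Attach original signs; sum ranks with positive sign and with negative sign.
W+ = 5.5 + 1.5 + 1.5 + 4 = 12.5
W- = 3 + 5.5 + 8.5 + 8.5 + 7 = 32.5
(Check: W+ + W- = 45 should equal n(n+1)/2 = 45.)
Step 4: Test statistic W = min(W+, W-) = 12.5.
Step 5: Ties in |d|, so use the tie-corrected normal approximation.
        E[W] = n(n+1)/4 = 9*10/4 = 22.5.
        Tie groups: |d|=1 (t=2), |d|=5 (t=2), |d|=8 (t=2); sum(t^3 - t) = 18.
        Var[W] = n(n+1)(2n+1)/24 - sum(t^3-t)/48 = 1710/24 - 18/48 = 70.875.
        z = (W - E[W]) / sqrt(Var[W]) = (12.5 - 22.5) / 8.4187 = -1.1878.
        Two-sided p = 2*Phi(z) = 0.234901.
Step 6: alpha = 0.05. fail to reject H0.

W+ = 12.5, W- = 32.5, W = min = 12.5, p = 0.234901, fail to reject H0.


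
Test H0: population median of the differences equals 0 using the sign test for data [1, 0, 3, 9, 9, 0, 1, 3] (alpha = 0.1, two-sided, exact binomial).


Step 1: Discard zero differences. Original n = 8; n_eff = number of nonzero differences = 6.
Nonzero differences (with sign): +1, +3, +9, +9, +1, +3
Step 2: Count signs: positive = 6, negative = 0.
Step 3: Under H0: P(positive) = 0.5, so the number of positives S ~ Bin(6, 0.5).
Step 4: Two-sided exact p-value = sum of Bin(6,0.5) probabilities at or below the observed probability = 0.031250.
Step 5: alpha = 0.1. reject H0.

n_eff = 6, pos = 6, neg = 0, p = 0.031250, reject H0.


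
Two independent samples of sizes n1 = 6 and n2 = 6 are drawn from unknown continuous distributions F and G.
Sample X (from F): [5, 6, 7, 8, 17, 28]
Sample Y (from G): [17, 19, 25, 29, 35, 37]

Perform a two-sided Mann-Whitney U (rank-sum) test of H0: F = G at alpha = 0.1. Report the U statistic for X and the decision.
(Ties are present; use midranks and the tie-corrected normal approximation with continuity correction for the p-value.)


Step 1: Combine and sort all 12 observations; assign midranks.
sorted (value, group): (5,X), (6,X), (7,X), (8,X), (17,X), (17,Y), (19,Y), (25,Y), (28,X), (29,Y), (35,Y), (37,Y)
ranks: 5->1, 6->2, 7->3, 8->4, 17->5.5, 17->5.5, 19->7, 25->8, 28->9, 29->10, 35->11, 37->12
Step 2: Rank sum for X: R1 = 1 + 2 + 3 + 4 + 5.5 + 9 = 24.5.
Step 3: U_X = R1 - n1(n1+1)/2 = 24.5 - 6*7/2 = 24.5 - 21 = 3.5.
       U_Y = n1*n2 - U_X = 36 - 3.5 = 32.5.
Step 4: Ties are present, so use the tie-corrected normal approximation (with continuity correction) for the p-value.
Step 5: p-value = 0.024722; compare to alpha = 0.1. reject H0.

U_X = 3.5, p = 0.024722, reject H0 at alpha = 0.1.


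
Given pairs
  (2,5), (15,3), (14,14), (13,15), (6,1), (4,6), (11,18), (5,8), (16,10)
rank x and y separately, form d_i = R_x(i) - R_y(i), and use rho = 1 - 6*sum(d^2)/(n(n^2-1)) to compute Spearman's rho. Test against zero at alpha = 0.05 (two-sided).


Step 1: Rank x and y separately (midranks; no ties here).
rank(x): 2->1, 15->8, 14->7, 13->6, 6->4, 4->2, 11->5, 5->3, 16->9
rank(y): 5->3, 3->2, 14->7, 15->8, 1->1, 6->4, 18->9, 8->5, 10->6
Step 2: d_i = R_x(i) - R_y(i); compute d_i^2.
  (1-3)^2=4, (8-2)^2=36, (7-7)^2=0, (6-8)^2=4, (4-1)^2=9, (2-4)^2=4, (5-9)^2=16, (3-5)^2=4, (9-6)^2=9
sum(d^2) = 86.
Step 3: rho = 1 - 6*86 / (9*(9^2 - 1)) = 1 - 516/720 = 0.283333.
Step 4: Under H0, t = rho * sqrt((n-2)/(1-rho^2)) = 0.7817 ~ t(7).
Step 5: Two-sided p-value from the t-distribution with 7 df = 0.460030.
Step 6: alpha = 0.05. fail to reject H0.

rho = 0.2833, p = 0.460030, fail to reject H0 at alpha = 0.05.


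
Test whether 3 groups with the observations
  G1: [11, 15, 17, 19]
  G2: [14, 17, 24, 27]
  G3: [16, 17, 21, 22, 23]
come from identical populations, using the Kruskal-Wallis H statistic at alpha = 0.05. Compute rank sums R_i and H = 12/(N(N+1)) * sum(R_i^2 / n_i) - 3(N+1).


Step 1: Combine all N = 13 observations and assign midranks.
sorted (value, group, rank): (11,G1,1), (14,G2,2), (15,G1,3), (16,G3,4), (17,G1,6), (17,G2,6), (17,G3,6), (19,G1,8), (21,G3,9), (22,G3,10), (23,G3,11), (24,G2,12), (27,G2,13)
Step 2: Sum ranks within each group.
R_1 = 18 (n_1 = 4)
R_2 = 33 (n_2 = 4)
R_3 = 40 (n_3 = 5)
Step 3: H = 12/(N(N+1)) * sum(R_i^2/n_i) - 3(N+1)
     = 12/(13*14) * (18^2/4 + 33^2/4 + 40^2/5) - 3*14
     = 0.065934 * 673.25 - 42
     = 2.390110.
Step 4: Ties present; correction factor C = 1 - 24/(13^3 - 13) = 0.989011. Corrected H = 2.390110 / 0.989011 = 2.416667.
Step 5: Under H0, H ~ chi^2(2); p-value = 0.298695.
Step 6: alpha = 0.05. fail to reject H0.

H = 2.4167, df = 2, p = 0.298695, fail to reject H0.


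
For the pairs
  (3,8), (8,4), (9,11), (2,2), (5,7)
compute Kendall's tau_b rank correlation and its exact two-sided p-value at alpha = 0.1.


Step 1: Enumerate the 10 unordered pairs (i,j) with i<j and classify each by sign(x_j-x_i) * sign(y_j-y_i).
  (1,2):dx=+5,dy=-4->D; (1,3):dx=+6,dy=+3->C; (1,4):dx=-1,dy=-6->C; (1,5):dx=+2,dy=-1->D
  (2,3):dx=+1,dy=+7->C; (2,4):dx=-6,dy=-2->C; (2,5):dx=-3,dy=+3->D; (3,4):dx=-7,dy=-9->C
  (3,5):dx=-4,dy=-4->C; (4,5):dx=+3,dy=+5->C
Step 2: C = 7, D = 3, total pairs = 10.
Step 3: tau = (C - D)/(n(n-1)/2) = (7 - 3)/10 = 0.400000.
Step 4: Exact two-sided p-value (enumerate n! = 120 permutations of y under H0): p = 0.483333.
Step 5: alpha = 0.1. fail to reject H0.

tau_b = 0.4000 (C=7, D=3), p = 0.483333, fail to reject H0.


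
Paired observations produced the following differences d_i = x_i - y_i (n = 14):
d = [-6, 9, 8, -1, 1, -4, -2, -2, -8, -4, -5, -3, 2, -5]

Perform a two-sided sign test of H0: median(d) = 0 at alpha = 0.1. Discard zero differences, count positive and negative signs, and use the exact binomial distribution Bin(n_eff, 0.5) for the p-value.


Step 1: Discard zero differences. Original n = 14; n_eff = number of nonzero differences = 14.
Nonzero differences (with sign): -6, +9, +8, -1, +1, -4, -2, -2, -8, -4, -5, -3, +2, -5
Step 2: Count signs: positive = 4, negative = 10.
Step 3: Under H0: P(positive) = 0.5, so the number of positives S ~ Bin(14, 0.5).
Step 4: Two-sided exact p-value = sum of Bin(14,0.5) probabilities at or below the observed probability = 0.179565.
Step 5: alpha = 0.1. fail to reject H0.

n_eff = 14, pos = 4, neg = 10, p = 0.179565, fail to reject H0.


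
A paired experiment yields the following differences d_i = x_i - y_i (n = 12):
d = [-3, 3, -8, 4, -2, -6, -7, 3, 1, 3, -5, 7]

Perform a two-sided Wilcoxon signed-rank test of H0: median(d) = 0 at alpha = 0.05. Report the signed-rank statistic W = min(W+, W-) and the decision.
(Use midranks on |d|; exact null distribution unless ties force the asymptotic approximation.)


Step 1: Drop any zero differences (none here) and take |d_i|.
|d| = [3, 3, 8, 4, 2, 6, 7, 3, 1, 3, 5, 7]
Step 2: Midrank |d_i| (ties get averaged ranks).
ranks: |3|->4.5, |3|->4.5, |8|->12, |4|->7, |2|->2, |6|->9, |7|->10.5, |3|->4.5, |1|->1, |3|->4.5, |5|->8, |7|->10.5
Step 3: Attach original signs; sum ranks with positive sign and with negative sign.
W+ = 4.5 + 7 + 4.5 + 1 + 4.5 + 10.5 = 32
W- = 4.5 + 12 + 2 + 9 + 10.5 + 8 = 46
(Check: W+ + W- = 78 should equal n(n+1)/2 = 78.)
Step 4: Test statistic W = min(W+, W-) = 32.
Step 5: Ties in |d|, so use the tie-corrected normal approximation.
        E[W] = n(n+1)/4 = 12*13/4 = 39.
        Tie groups: |d|=3 (t=4), |d|=7 (t=2); sum(t^3 - t) = 66.
        Var[W] = n(n+1)(2n+1)/24 - sum(t^3-t)/48 = 3900/24 - 66/48 = 161.125.
        z = (W - E[W]) / sqrt(Var[W]) = (32 - 39) / 12.6935 = -0.5515.
        Two-sided p = 2*Phi(z) = 0.581316.
Step 6: alpha = 0.05. fail to reject H0.

W+ = 32, W- = 46, W = min = 32, p = 0.581316, fail to reject H0.


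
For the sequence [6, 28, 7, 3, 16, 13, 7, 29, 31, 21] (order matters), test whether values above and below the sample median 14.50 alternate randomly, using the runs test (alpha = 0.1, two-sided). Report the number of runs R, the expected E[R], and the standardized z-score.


Step 1: Compute median = 14.50; label A = above, B = below.
Labels in order: BABBABBAAA  (n_A = 5, n_B = 5)
Step 2: Count runs R = 6.
Step 3: Under H0 (random ordering), E[R] = 2*n_A*n_B/(n_A+n_B) + 1 = 2*5*5/10 + 1 = 6.0000.
        Var[R] = 2*n_A*n_B*(2*n_A*n_B - n_A - n_B) / ((n_A+n_B)^2 * (n_A+n_B-1)) = 2000/900 = 2.2222.
        SD[R] = 1.4907.
Step 4: R = E[R], so z = 0 with no continuity correction.
Step 5: Two-sided p-value via normal approximation = 2*(1 - Phi(|z|)) = 1.000000.
Step 6: alpha = 0.1. fail to reject H0.

R = 6, z = 0.0000, p = 1.000000, fail to reject H0.


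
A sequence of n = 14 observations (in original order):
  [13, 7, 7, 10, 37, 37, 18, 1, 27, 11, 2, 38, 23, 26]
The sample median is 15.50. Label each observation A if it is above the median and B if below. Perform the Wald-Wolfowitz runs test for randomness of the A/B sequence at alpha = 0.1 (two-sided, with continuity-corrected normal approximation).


Step 1: Compute median = 15.50; label A = above, B = below.
Labels in order: BBBBAAABABBAAA  (n_A = 7, n_B = 7)
Step 2: Count runs R = 6.
Step 3: Under H0 (random ordering), E[R] = 2*n_A*n_B/(n_A+n_B) + 1 = 2*7*7/14 + 1 = 8.0000.
        Var[R] = 2*n_A*n_B*(2*n_A*n_B - n_A - n_B) / ((n_A+n_B)^2 * (n_A+n_B-1)) = 8232/2548 = 3.2308.
        SD[R] = 1.7974.
Step 4: Continuity-corrected z = (R + 0.5 - E[R]) / SD[R] = (6 + 0.5 - 8.0000) / 1.7974 = -0.8345.
Step 5: Two-sided p-value via normal approximation = 2*(1 - Phi(|z|)) = 0.403986.
Step 6: alpha = 0.1. fail to reject H0.

R = 6, z = -0.8345, p = 0.403986, fail to reject H0.


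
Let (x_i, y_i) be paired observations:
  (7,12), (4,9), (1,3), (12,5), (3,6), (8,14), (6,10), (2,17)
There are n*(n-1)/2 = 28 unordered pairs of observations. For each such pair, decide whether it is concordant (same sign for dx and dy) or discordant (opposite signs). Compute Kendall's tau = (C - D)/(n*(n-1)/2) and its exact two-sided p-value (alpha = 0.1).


Step 1: Enumerate the 28 unordered pairs (i,j) with i<j and classify each by sign(x_j-x_i) * sign(y_j-y_i).
  (1,2):dx=-3,dy=-3->C; (1,3):dx=-6,dy=-9->C; (1,4):dx=+5,dy=-7->D; (1,5):dx=-4,dy=-6->C
  (1,6):dx=+1,dy=+2->C; (1,7):dx=-1,dy=-2->C; (1,8):dx=-5,dy=+5->D; (2,3):dx=-3,dy=-6->C
  (2,4):dx=+8,dy=-4->D; (2,5):dx=-1,dy=-3->C; (2,6):dx=+4,dy=+5->C; (2,7):dx=+2,dy=+1->C
  (2,8):dx=-2,dy=+8->D; (3,4):dx=+11,dy=+2->C; (3,5):dx=+2,dy=+3->C; (3,6):dx=+7,dy=+11->C
  (3,7):dx=+5,dy=+7->C; (3,8):dx=+1,dy=+14->C; (4,5):dx=-9,dy=+1->D; (4,6):dx=-4,dy=+9->D
  (4,7):dx=-6,dy=+5->D; (4,8):dx=-10,dy=+12->D; (5,6):dx=+5,dy=+8->C; (5,7):dx=+3,dy=+4->C
  (5,8):dx=-1,dy=+11->D; (6,7):dx=-2,dy=-4->C; (6,8):dx=-6,dy=+3->D; (7,8):dx=-4,dy=+7->D
Step 2: C = 17, D = 11, total pairs = 28.
Step 3: tau = (C - D)/(n(n-1)/2) = (17 - 11)/28 = 0.214286.
Step 4: Exact two-sided p-value (enumerate n! = 40320 permutations of y under H0): p = 0.548413.
Step 5: alpha = 0.1. fail to reject H0.

tau_b = 0.2143 (C=17, D=11), p = 0.548413, fail to reject H0.


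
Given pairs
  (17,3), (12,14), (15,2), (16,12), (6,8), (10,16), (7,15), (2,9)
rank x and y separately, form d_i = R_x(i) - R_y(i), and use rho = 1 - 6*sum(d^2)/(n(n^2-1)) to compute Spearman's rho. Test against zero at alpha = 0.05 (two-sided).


Step 1: Rank x and y separately (midranks; no ties here).
rank(x): 17->8, 12->5, 15->6, 16->7, 6->2, 10->4, 7->3, 2->1
rank(y): 3->2, 14->6, 2->1, 12->5, 8->3, 16->8, 15->7, 9->4
Step 2: d_i = R_x(i) - R_y(i); compute d_i^2.
  (8-2)^2=36, (5-6)^2=1, (6-1)^2=25, (7-5)^2=4, (2-3)^2=1, (4-8)^2=16, (3-7)^2=16, (1-4)^2=9
sum(d^2) = 108.
Step 3: rho = 1 - 6*108 / (8*(8^2 - 1)) = 1 - 648/504 = -0.285714.
Step 4: Under H0, t = rho * sqrt((n-2)/(1-rho^2)) = -0.7303 ~ t(6).
Step 5: Two-sided p-value from the t-distribution with 6 df = 0.492726.
Step 6: alpha = 0.05. fail to reject H0.

rho = -0.2857, p = 0.492726, fail to reject H0 at alpha = 0.05.


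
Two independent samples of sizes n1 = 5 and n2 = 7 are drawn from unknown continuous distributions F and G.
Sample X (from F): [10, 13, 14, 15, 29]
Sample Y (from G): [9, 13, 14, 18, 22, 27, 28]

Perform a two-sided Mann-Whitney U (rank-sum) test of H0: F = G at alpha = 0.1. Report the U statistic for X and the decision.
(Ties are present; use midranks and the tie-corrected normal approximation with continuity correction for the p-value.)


Step 1: Combine and sort all 12 observations; assign midranks.
sorted (value, group): (9,Y), (10,X), (13,X), (13,Y), (14,X), (14,Y), (15,X), (18,Y), (22,Y), (27,Y), (28,Y), (29,X)
ranks: 9->1, 10->2, 13->3.5, 13->3.5, 14->5.5, 14->5.5, 15->7, 18->8, 22->9, 27->10, 28->11, 29->12
Step 2: Rank sum for X: R1 = 2 + 3.5 + 5.5 + 7 + 12 = 30.
Step 3: U_X = R1 - n1(n1+1)/2 = 30 - 5*6/2 = 30 - 15 = 15.
       U_Y = n1*n2 - U_X = 35 - 15 = 20.
Step 4: Ties are present, so use the tie-corrected normal approximation (with continuity correction) for the p-value.
Step 5: p-value = 0.744469; compare to alpha = 0.1. fail to reject H0.

U_X = 15, p = 0.744469, fail to reject H0 at alpha = 0.1.


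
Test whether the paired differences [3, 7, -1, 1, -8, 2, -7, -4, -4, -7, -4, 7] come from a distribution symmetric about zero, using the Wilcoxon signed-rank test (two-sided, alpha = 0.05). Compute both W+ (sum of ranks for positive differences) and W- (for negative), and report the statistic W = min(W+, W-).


Step 1: Drop any zero differences (none here) and take |d_i|.
|d| = [3, 7, 1, 1, 8, 2, 7, 4, 4, 7, 4, 7]
Step 2: Midrank |d_i| (ties get averaged ranks).
ranks: |3|->4, |7|->9.5, |1|->1.5, |1|->1.5, |8|->12, |2|->3, |7|->9.5, |4|->6, |4|->6, |7|->9.5, |4|->6, |7|->9.5
Step 3: Attach original signs; sum ranks with positive sign and with negative sign.
W+ = 4 + 9.5 + 1.5 + 3 + 9.5 = 27.5
W- = 1.5 + 12 + 9.5 + 6 + 6 + 9.5 + 6 = 50.5
(Check: W+ + W- = 78 should equal n(n+1)/2 = 78.)
Step 4: Test statistic W = min(W+, W-) = 27.5.
Step 5: Ties in |d|, so use the tie-corrected normal approximation.
        E[W] = n(n+1)/4 = 12*13/4 = 39.
        Tie groups: |d|=1 (t=2), |d|=4 (t=3), |d|=7 (t=4); sum(t^3 - t) = 90.
        Var[W] = n(n+1)(2n+1)/24 - sum(t^3-t)/48 = 3900/24 - 90/48 = 160.625.
        z = (W - E[W]) / sqrt(Var[W]) = (27.5 - 39) / 12.6738 = -0.9074.
        Two-sided p = 2*Phi(z) = 0.364204.
Step 6: alpha = 0.05. fail to reject H0.

W+ = 27.5, W- = 50.5, W = min = 27.5, p = 0.364204, fail to reject H0.


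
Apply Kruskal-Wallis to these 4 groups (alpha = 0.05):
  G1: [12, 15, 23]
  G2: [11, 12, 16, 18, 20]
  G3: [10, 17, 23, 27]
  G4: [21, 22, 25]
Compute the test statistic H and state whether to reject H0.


Step 1: Combine all N = 15 observations and assign midranks.
sorted (value, group, rank): (10,G3,1), (11,G2,2), (12,G1,3.5), (12,G2,3.5), (15,G1,5), (16,G2,6), (17,G3,7), (18,G2,8), (20,G2,9), (21,G4,10), (22,G4,11), (23,G1,12.5), (23,G3,12.5), (25,G4,14), (27,G3,15)
Step 2: Sum ranks within each group.
R_1 = 21 (n_1 = 3)
R_2 = 28.5 (n_2 = 5)
R_3 = 35.5 (n_3 = 4)
R_4 = 35 (n_4 = 3)
Step 3: H = 12/(N(N+1)) * sum(R_i^2/n_i) - 3(N+1)
     = 12/(15*16) * (21^2/3 + 28.5^2/5 + 35.5^2/4 + 35^2/3) - 3*16
     = 0.050000 * 1032.85 - 48
     = 3.642292.
Step 4: Ties present; correction factor C = 1 - 12/(15^3 - 15) = 0.996429. Corrected H = 3.642292 / 0.996429 = 3.655346.
Step 5: Under H0, H ~ chi^2(3); p-value = 0.301166.
Step 6: alpha = 0.05. fail to reject H0.

H = 3.6553, df = 3, p = 0.301166, fail to reject H0.


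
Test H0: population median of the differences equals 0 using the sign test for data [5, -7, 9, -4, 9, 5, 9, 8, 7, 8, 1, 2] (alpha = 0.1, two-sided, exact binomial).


Step 1: Discard zero differences. Original n = 12; n_eff = number of nonzero differences = 12.
Nonzero differences (with sign): +5, -7, +9, -4, +9, +5, +9, +8, +7, +8, +1, +2
Step 2: Count signs: positive = 10, negative = 2.
Step 3: Under H0: P(positive) = 0.5, so the number of positives S ~ Bin(12, 0.5).
Step 4: Two-sided exact p-value = sum of Bin(12,0.5) probabilities at or below the observed probability = 0.038574.
Step 5: alpha = 0.1. reject H0.

n_eff = 12, pos = 10, neg = 2, p = 0.038574, reject H0.


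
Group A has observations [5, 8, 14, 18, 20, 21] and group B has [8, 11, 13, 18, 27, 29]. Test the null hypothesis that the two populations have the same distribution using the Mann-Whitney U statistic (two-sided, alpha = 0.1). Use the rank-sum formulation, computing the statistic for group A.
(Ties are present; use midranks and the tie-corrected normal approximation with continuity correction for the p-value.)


Step 1: Combine and sort all 12 observations; assign midranks.
sorted (value, group): (5,X), (8,X), (8,Y), (11,Y), (13,Y), (14,X), (18,X), (18,Y), (20,X), (21,X), (27,Y), (29,Y)
ranks: 5->1, 8->2.5, 8->2.5, 11->4, 13->5, 14->6, 18->7.5, 18->7.5, 20->9, 21->10, 27->11, 29->12
Step 2: Rank sum for X: R1 = 1 + 2.5 + 6 + 7.5 + 9 + 10 = 36.
Step 3: U_X = R1 - n1(n1+1)/2 = 36 - 6*7/2 = 36 - 21 = 15.
       U_Y = n1*n2 - U_X = 36 - 15 = 21.
Step 4: Ties are present, so use the tie-corrected normal approximation (with continuity correction) for the p-value.
Step 5: p-value = 0.687885; compare to alpha = 0.1. fail to reject H0.

U_X = 15, p = 0.687885, fail to reject H0 at alpha = 0.1.


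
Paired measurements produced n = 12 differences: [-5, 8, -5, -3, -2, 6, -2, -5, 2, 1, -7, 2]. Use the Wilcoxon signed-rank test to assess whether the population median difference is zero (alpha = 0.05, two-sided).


Step 1: Drop any zero differences (none here) and take |d_i|.
|d| = [5, 8, 5, 3, 2, 6, 2, 5, 2, 1, 7, 2]
Step 2: Midrank |d_i| (ties get averaged ranks).
ranks: |5|->8, |8|->12, |5|->8, |3|->6, |2|->3.5, |6|->10, |2|->3.5, |5|->8, |2|->3.5, |1|->1, |7|->11, |2|->3.5
Step 3: Attach original signs; sum ranks with positive sign and with negative sign.
W+ = 12 + 10 + 3.5 + 1 + 3.5 = 30
W- = 8 + 8 + 6 + 3.5 + 3.5 + 8 + 11 = 48
(Check: W+ + W- = 78 should equal n(n+1)/2 = 78.)
Step 4: Test statistic W = min(W+, W-) = 30.
Step 5: Ties in |d|, so use the tie-corrected normal approximation.
        E[W] = n(n+1)/4 = 12*13/4 = 39.
        Tie groups: |d|=2 (t=4), |d|=5 (t=3); sum(t^3 - t) = 84.
        Var[W] = n(n+1)(2n+1)/24 - sum(t^3-t)/48 = 3900/24 - 84/48 = 160.75.
        z = (W - E[W]) / sqrt(Var[W]) = (30 - 39) / 12.6787 = -0.7099.
        Two-sided p = 2*Phi(z) = 0.477797.
Step 6: alpha = 0.05. fail to reject H0.

W+ = 30, W- = 48, W = min = 30, p = 0.477797, fail to reject H0.


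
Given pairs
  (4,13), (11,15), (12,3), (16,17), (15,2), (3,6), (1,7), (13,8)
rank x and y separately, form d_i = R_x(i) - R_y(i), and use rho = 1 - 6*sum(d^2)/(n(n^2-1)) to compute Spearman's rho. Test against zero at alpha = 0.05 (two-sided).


Step 1: Rank x and y separately (midranks; no ties here).
rank(x): 4->3, 11->4, 12->5, 16->8, 15->7, 3->2, 1->1, 13->6
rank(y): 13->6, 15->7, 3->2, 17->8, 2->1, 6->3, 7->4, 8->5
Step 2: d_i = R_x(i) - R_y(i); compute d_i^2.
  (3-6)^2=9, (4-7)^2=9, (5-2)^2=9, (8-8)^2=0, (7-1)^2=36, (2-3)^2=1, (1-4)^2=9, (6-5)^2=1
sum(d^2) = 74.
Step 3: rho = 1 - 6*74 / (8*(8^2 - 1)) = 1 - 444/504 = 0.119048.
Step 4: Under H0, t = rho * sqrt((n-2)/(1-rho^2)) = 0.2937 ~ t(6).
Step 5: Two-sided p-value from the t-distribution with 6 df = 0.778886.
Step 6: alpha = 0.05. fail to reject H0.

rho = 0.1190, p = 0.778886, fail to reject H0 at alpha = 0.05.


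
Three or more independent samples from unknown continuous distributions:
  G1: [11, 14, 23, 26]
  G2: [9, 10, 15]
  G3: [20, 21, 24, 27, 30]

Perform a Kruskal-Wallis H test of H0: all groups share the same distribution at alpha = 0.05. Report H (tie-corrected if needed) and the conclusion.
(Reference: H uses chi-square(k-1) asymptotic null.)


Step 1: Combine all N = 12 observations and assign midranks.
sorted (value, group, rank): (9,G2,1), (10,G2,2), (11,G1,3), (14,G1,4), (15,G2,5), (20,G3,6), (21,G3,7), (23,G1,8), (24,G3,9), (26,G1,10), (27,G3,11), (30,G3,12)
Step 2: Sum ranks within each group.
R_1 = 25 (n_1 = 4)
R_2 = 8 (n_2 = 3)
R_3 = 45 (n_3 = 5)
Step 3: H = 12/(N(N+1)) * sum(R_i^2/n_i) - 3(N+1)
     = 12/(12*13) * (25^2/4 + 8^2/3 + 45^2/5) - 3*13
     = 0.076923 * 582.583 - 39
     = 5.814103.
Step 4: No ties, so H is used without correction.
Step 5: Under H0, H ~ chi^2(2); p-value = 0.054637.
Step 6: alpha = 0.05. fail to reject H0.

H = 5.8141, df = 2, p = 0.054637, fail to reject H0.


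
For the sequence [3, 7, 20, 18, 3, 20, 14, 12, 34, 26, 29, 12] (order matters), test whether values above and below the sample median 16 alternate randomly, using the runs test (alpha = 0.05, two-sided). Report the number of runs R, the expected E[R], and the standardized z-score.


Step 1: Compute median = 16; label A = above, B = below.
Labels in order: BBAABABBAAAB  (n_A = 6, n_B = 6)
Step 2: Count runs R = 7.
Step 3: Under H0 (random ordering), E[R] = 2*n_A*n_B/(n_A+n_B) + 1 = 2*6*6/12 + 1 = 7.0000.
        Var[R] = 2*n_A*n_B*(2*n_A*n_B - n_A - n_B) / ((n_A+n_B)^2 * (n_A+n_B-1)) = 4320/1584 = 2.7273.
        SD[R] = 1.6514.
Step 4: R = E[R], so z = 0 with no continuity correction.
Step 5: Two-sided p-value via normal approximation = 2*(1 - Phi(|z|)) = 1.000000.
Step 6: alpha = 0.05. fail to reject H0.

R = 7, z = 0.0000, p = 1.000000, fail to reject H0.


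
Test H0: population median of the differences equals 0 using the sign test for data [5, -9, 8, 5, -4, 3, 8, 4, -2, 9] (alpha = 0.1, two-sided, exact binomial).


Step 1: Discard zero differences. Original n = 10; n_eff = number of nonzero differences = 10.
Nonzero differences (with sign): +5, -9, +8, +5, -4, +3, +8, +4, -2, +9
Step 2: Count signs: positive = 7, negative = 3.
Step 3: Under H0: P(positive) = 0.5, so the number of positives S ~ Bin(10, 0.5).
Step 4: Two-sided exact p-value = sum of Bin(10,0.5) probabilities at or below the observed probability = 0.343750.
Step 5: alpha = 0.1. fail to reject H0.

n_eff = 10, pos = 7, neg = 3, p = 0.343750, fail to reject H0.


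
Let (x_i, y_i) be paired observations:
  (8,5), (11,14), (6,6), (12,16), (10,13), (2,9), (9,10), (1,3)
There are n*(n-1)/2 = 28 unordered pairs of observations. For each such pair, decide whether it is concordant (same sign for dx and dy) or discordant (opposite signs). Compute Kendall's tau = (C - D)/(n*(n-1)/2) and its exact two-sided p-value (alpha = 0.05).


Step 1: Enumerate the 28 unordered pairs (i,j) with i<j and classify each by sign(x_j-x_i) * sign(y_j-y_i).
  (1,2):dx=+3,dy=+9->C; (1,3):dx=-2,dy=+1->D; (1,4):dx=+4,dy=+11->C; (1,5):dx=+2,dy=+8->C
  (1,6):dx=-6,dy=+4->D; (1,7):dx=+1,dy=+5->C; (1,8):dx=-7,dy=-2->C; (2,3):dx=-5,dy=-8->C
  (2,4):dx=+1,dy=+2->C; (2,5):dx=-1,dy=-1->C; (2,6):dx=-9,dy=-5->C; (2,7):dx=-2,dy=-4->C
  (2,8):dx=-10,dy=-11->C; (3,4):dx=+6,dy=+10->C; (3,5):dx=+4,dy=+7->C; (3,6):dx=-4,dy=+3->D
  (3,7):dx=+3,dy=+4->C; (3,8):dx=-5,dy=-3->C; (4,5):dx=-2,dy=-3->C; (4,6):dx=-10,dy=-7->C
  (4,7):dx=-3,dy=-6->C; (4,8):dx=-11,dy=-13->C; (5,6):dx=-8,dy=-4->C; (5,7):dx=-1,dy=-3->C
  (5,8):dx=-9,dy=-10->C; (6,7):dx=+7,dy=+1->C; (6,8):dx=-1,dy=-6->C; (7,8):dx=-8,dy=-7->C
Step 2: C = 25, D = 3, total pairs = 28.
Step 3: tau = (C - D)/(n(n-1)/2) = (25 - 3)/28 = 0.785714.
Step 4: Exact two-sided p-value (enumerate n! = 40320 permutations of y under H0): p = 0.005506.
Step 5: alpha = 0.05. reject H0.

tau_b = 0.7857 (C=25, D=3), p = 0.005506, reject H0.


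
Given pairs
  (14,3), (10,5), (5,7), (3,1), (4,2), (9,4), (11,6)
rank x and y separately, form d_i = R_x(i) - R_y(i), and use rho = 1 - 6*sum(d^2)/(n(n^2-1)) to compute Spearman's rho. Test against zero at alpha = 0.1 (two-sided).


Step 1: Rank x and y separately (midranks; no ties here).
rank(x): 14->7, 10->5, 5->3, 3->1, 4->2, 9->4, 11->6
rank(y): 3->3, 5->5, 7->7, 1->1, 2->2, 4->4, 6->6
Step 2: d_i = R_x(i) - R_y(i); compute d_i^2.
  (7-3)^2=16, (5-5)^2=0, (3-7)^2=16, (1-1)^2=0, (2-2)^2=0, (4-4)^2=0, (6-6)^2=0
sum(d^2) = 32.
Step 3: rho = 1 - 6*32 / (7*(7^2 - 1)) = 1 - 192/336 = 0.428571.
Step 4: Under H0, t = rho * sqrt((n-2)/(1-rho^2)) = 1.0607 ~ t(5).
Step 5: Two-sided p-value from the t-distribution with 5 df = 0.337368.
Step 6: alpha = 0.1. fail to reject H0.

rho = 0.4286, p = 0.337368, fail to reject H0 at alpha = 0.1.


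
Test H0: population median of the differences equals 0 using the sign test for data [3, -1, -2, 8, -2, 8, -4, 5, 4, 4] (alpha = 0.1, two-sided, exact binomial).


Step 1: Discard zero differences. Original n = 10; n_eff = number of nonzero differences = 10.
Nonzero differences (with sign): +3, -1, -2, +8, -2, +8, -4, +5, +4, +4
Step 2: Count signs: positive = 6, negative = 4.
Step 3: Under H0: P(positive) = 0.5, so the number of positives S ~ Bin(10, 0.5).
Step 4: Two-sided exact p-value = sum of Bin(10,0.5) probabilities at or below the observed probability = 0.753906.
Step 5: alpha = 0.1. fail to reject H0.

n_eff = 10, pos = 6, neg = 4, p = 0.753906, fail to reject H0.


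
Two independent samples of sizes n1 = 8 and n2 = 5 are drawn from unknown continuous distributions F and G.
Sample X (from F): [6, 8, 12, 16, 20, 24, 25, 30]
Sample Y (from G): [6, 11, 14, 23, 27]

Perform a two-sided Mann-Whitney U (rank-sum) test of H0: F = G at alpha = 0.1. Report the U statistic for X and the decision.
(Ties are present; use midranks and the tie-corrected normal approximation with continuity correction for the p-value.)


Step 1: Combine and sort all 13 observations; assign midranks.
sorted (value, group): (6,X), (6,Y), (8,X), (11,Y), (12,X), (14,Y), (16,X), (20,X), (23,Y), (24,X), (25,X), (27,Y), (30,X)
ranks: 6->1.5, 6->1.5, 8->3, 11->4, 12->5, 14->6, 16->7, 20->8, 23->9, 24->10, 25->11, 27->12, 30->13
Step 2: Rank sum for X: R1 = 1.5 + 3 + 5 + 7 + 8 + 10 + 11 + 13 = 58.5.
Step 3: U_X = R1 - n1(n1+1)/2 = 58.5 - 8*9/2 = 58.5 - 36 = 22.5.
       U_Y = n1*n2 - U_X = 40 - 22.5 = 17.5.
Step 4: Ties are present, so use the tie-corrected normal approximation (with continuity correction) for the p-value.
Step 5: p-value = 0.769390; compare to alpha = 0.1. fail to reject H0.

U_X = 22.5, p = 0.769390, fail to reject H0 at alpha = 0.1.


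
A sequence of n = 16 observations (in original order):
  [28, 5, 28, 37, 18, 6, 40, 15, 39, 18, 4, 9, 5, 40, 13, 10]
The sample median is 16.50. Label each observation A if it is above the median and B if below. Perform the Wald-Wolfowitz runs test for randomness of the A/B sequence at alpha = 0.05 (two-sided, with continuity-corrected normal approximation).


Step 1: Compute median = 16.50; label A = above, B = below.
Labels in order: ABAAABABAABBBABB  (n_A = 8, n_B = 8)
Step 2: Count runs R = 10.
Step 3: Under H0 (random ordering), E[R] = 2*n_A*n_B/(n_A+n_B) + 1 = 2*8*8/16 + 1 = 9.0000.
        Var[R] = 2*n_A*n_B*(2*n_A*n_B - n_A - n_B) / ((n_A+n_B)^2 * (n_A+n_B-1)) = 14336/3840 = 3.7333.
        SD[R] = 1.9322.
Step 4: Continuity-corrected z = (R - 0.5 - E[R]) / SD[R] = (10 - 0.5 - 9.0000) / 1.9322 = 0.2588.
Step 5: Two-sided p-value via normal approximation = 2*(1 - Phi(|z|)) = 0.795809.
Step 6: alpha = 0.05. fail to reject H0.

R = 10, z = 0.2588, p = 0.795809, fail to reject H0.
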